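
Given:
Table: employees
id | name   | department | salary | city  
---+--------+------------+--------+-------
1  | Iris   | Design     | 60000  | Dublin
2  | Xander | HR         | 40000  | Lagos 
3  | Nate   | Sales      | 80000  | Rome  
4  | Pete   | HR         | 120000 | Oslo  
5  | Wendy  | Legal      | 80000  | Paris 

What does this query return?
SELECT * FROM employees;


SELECT * returns all 5 rows with all columns

5 rows:
1, Iris, Design, 60000, Dublin
2, Xander, HR, 40000, Lagos
3, Nate, Sales, 80000, Rome
4, Pete, HR, 120000, Oslo
5, Wendy, Legal, 80000, Paris


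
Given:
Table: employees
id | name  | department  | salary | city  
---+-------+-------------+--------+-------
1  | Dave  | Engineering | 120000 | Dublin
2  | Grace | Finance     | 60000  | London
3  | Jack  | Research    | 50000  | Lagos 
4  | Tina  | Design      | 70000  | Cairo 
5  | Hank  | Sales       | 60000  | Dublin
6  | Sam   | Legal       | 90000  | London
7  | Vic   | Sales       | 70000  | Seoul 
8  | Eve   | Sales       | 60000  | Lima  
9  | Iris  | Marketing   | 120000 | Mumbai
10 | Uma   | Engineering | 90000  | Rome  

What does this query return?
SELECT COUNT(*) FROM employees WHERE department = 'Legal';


Counting rows where department = 'Legal'
  Sam -> MATCH


1


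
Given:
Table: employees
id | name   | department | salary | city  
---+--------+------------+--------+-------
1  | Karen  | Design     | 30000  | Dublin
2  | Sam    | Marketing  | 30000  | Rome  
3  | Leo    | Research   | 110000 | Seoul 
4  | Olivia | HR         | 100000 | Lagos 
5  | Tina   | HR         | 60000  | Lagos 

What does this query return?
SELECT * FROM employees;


SELECT * returns all 5 rows with all columns

5 rows:
1, Karen, Design, 30000, Dublin
2, Sam, Marketing, 30000, Rome
3, Leo, Research, 110000, Seoul
4, Olivia, HR, 100000, Lagos
5, Tina, HR, 60000, Lagos


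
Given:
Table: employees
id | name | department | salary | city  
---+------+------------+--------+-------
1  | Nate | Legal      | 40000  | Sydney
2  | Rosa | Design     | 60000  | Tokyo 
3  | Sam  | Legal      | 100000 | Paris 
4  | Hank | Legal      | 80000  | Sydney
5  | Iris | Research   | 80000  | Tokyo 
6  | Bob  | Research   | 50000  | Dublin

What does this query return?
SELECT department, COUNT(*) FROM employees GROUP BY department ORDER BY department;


Assigning each row to its department group:
  Nate -> Legal
  Rosa -> Design
  Sam -> Legal
  Hank -> Legal
  Iris -> Research
  Bob -> Research


3 groups:
Design, 1
Legal, 3
Research, 2


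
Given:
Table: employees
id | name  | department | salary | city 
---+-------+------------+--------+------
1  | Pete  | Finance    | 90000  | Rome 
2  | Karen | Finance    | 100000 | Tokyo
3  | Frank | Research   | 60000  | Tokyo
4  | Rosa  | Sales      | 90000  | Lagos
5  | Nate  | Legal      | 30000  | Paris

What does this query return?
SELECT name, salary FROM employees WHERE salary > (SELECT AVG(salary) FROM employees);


Subquery: AVG(salary) = 74000.0
Filtering: salary > 74000.0
  Pete (90000) -> MATCH
  Karen (100000) -> MATCH
  Rosa (90000) -> MATCH


3 rows:
Pete, 90000
Karen, 100000
Rosa, 90000


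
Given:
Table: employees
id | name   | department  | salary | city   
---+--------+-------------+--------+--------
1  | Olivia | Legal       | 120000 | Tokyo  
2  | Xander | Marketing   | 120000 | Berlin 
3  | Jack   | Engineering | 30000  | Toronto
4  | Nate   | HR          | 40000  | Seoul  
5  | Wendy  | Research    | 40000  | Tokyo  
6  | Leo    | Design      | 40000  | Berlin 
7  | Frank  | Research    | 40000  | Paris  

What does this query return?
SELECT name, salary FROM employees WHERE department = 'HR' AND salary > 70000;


Filtering: department = 'HR' AND salary > 70000
Matching: 0 rows

Empty result set (0 rows)


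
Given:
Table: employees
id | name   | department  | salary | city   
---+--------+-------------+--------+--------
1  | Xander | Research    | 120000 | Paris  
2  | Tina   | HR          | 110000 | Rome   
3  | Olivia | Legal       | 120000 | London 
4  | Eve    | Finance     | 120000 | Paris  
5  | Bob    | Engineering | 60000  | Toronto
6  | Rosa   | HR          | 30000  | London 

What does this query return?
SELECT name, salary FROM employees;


Projecting columns: name, salary

6 rows:
Xander, 120000
Tina, 110000
Olivia, 120000
Eve, 120000
Bob, 60000
Rosa, 30000


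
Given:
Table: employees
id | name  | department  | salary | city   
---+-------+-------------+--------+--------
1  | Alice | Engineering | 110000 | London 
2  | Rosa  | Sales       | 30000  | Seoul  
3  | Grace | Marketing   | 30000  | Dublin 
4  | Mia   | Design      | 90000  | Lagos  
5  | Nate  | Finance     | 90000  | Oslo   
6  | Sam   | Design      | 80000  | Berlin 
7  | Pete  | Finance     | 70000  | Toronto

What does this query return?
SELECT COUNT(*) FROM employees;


COUNT(*) counts all rows

7


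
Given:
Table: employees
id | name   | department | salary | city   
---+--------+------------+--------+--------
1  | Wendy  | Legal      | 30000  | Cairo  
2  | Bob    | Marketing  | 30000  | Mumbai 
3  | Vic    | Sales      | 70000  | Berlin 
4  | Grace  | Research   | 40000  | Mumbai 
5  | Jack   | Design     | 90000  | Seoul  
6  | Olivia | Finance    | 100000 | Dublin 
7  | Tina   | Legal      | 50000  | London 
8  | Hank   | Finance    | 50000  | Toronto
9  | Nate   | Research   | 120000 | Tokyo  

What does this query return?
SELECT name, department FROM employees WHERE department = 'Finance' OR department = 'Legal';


Filtering: department = 'Finance' OR 'Legal'
Matching: 4 rows

4 rows:
Wendy, Legal
Olivia, Finance
Tina, Legal
Hank, Finance


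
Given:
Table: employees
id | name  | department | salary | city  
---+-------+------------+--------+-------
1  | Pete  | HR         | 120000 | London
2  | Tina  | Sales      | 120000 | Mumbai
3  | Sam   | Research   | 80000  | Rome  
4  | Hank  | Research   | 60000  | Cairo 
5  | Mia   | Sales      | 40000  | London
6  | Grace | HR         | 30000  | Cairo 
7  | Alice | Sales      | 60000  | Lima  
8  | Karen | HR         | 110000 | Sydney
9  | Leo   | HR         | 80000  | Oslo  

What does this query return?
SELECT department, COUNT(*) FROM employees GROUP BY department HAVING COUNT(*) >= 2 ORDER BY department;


Groups with count >= 2:
  HR: 4 -> PASS
  Research: 2 -> PASS
  Sales: 3 -> PASS


3 groups:
HR, 4
Research, 2
Sales, 3


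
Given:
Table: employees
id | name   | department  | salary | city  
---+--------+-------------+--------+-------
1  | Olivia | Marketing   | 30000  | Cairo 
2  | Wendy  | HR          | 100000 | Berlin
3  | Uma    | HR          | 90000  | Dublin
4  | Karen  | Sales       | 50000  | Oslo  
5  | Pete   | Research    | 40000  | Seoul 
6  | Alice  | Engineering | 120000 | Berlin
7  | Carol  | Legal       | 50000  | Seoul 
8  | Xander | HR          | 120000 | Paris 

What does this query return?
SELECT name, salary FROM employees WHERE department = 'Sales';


Filtering: department = 'Sales'
Matching rows: 1

1 rows:
Karen, 50000


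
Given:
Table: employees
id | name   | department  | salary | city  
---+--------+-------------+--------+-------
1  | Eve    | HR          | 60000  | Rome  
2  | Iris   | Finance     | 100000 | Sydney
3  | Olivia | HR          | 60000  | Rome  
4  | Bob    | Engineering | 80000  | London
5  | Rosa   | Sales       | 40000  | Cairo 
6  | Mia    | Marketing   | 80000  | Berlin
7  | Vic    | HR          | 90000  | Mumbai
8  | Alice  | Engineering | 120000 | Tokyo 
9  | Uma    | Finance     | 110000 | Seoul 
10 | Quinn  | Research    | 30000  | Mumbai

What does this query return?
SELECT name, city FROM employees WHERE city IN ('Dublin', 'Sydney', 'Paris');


Filtering: city IN ('Dublin', 'Sydney', 'Paris')
Matching: 1 rows

1 rows:
Iris, Sydney


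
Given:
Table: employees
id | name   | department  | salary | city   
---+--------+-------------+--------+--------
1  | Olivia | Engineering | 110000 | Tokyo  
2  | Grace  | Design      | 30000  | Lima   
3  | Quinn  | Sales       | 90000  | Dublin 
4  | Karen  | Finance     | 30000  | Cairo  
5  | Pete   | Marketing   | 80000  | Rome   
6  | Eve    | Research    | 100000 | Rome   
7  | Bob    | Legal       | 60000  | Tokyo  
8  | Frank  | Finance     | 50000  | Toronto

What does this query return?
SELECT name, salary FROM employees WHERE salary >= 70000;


Filtering: salary >= 70000
Matching: 4 rows

4 rows:
Olivia, 110000
Quinn, 90000
Pete, 80000
Eve, 100000


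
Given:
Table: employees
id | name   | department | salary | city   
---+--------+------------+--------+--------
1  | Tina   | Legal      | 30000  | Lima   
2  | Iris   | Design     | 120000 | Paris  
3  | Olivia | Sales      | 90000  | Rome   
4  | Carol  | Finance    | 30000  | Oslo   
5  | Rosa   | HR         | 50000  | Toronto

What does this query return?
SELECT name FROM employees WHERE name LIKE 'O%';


LIKE 'O%' matches names starting with 'O'
Matching: 1

1 rows:
Olivia


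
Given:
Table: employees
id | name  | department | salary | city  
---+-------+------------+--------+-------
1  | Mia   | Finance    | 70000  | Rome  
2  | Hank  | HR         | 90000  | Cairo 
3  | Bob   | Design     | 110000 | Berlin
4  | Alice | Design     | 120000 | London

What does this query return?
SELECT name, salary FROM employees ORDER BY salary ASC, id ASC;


Sorting by salary ASC, then id ASC for ties

4 rows:
Mia, 70000
Hank, 90000
Bob, 110000
Alice, 120000


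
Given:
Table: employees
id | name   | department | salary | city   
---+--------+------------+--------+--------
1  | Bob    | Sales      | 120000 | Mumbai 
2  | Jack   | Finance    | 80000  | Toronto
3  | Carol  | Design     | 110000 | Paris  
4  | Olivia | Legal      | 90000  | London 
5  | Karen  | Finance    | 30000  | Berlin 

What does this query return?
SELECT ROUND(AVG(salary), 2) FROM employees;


SUM(salary) = 430000
COUNT = 5
ROUND(AVG, 2) = ROUND(430000 / 5, 2) = 86000.0

86000.0


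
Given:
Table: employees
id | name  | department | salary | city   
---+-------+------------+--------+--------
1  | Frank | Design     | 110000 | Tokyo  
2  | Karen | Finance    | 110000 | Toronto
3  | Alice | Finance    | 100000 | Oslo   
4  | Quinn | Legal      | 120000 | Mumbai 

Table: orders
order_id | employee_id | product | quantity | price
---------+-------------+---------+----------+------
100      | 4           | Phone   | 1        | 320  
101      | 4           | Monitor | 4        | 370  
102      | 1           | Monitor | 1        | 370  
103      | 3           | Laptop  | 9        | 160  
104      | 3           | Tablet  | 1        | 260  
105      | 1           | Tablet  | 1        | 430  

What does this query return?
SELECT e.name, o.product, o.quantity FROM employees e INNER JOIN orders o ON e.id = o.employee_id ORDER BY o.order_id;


Joining employees.id = orders.employee_id:
  employee Quinn (id=4) -> order Phone
  employee Quinn (id=4) -> order Monitor
  employee Frank (id=1) -> order Monitor
  employee Alice (id=3) -> order Laptop
  employee Alice (id=3) -> order Tablet
  employee Frank (id=1) -> order Tablet


6 rows:
Quinn, Phone, 1
Quinn, Monitor, 4
Frank, Monitor, 1
Alice, Laptop, 9
Alice, Tablet, 1
Frank, Tablet, 1


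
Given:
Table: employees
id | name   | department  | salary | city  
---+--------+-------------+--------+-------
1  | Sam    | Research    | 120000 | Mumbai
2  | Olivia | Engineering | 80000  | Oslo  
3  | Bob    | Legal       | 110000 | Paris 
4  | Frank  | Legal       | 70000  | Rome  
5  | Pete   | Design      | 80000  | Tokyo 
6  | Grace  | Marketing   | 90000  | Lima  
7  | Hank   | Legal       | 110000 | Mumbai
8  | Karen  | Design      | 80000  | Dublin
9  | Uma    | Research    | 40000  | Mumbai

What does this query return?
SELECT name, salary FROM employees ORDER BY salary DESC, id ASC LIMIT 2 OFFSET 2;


Sort by salary DESC (id ASC tiebreak), then skip 2 and take 2
Rows 3 through 4

2 rows:
Hank, 110000
Grace, 90000


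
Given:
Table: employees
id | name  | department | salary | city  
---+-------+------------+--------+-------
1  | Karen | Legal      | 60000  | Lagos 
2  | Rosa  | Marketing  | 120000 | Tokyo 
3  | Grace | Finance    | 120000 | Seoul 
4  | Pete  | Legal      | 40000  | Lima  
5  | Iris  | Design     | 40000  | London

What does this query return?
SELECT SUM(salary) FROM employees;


SUM(salary) = 60000 + 120000 + 120000 + 40000 + 40000 = 380000

380000


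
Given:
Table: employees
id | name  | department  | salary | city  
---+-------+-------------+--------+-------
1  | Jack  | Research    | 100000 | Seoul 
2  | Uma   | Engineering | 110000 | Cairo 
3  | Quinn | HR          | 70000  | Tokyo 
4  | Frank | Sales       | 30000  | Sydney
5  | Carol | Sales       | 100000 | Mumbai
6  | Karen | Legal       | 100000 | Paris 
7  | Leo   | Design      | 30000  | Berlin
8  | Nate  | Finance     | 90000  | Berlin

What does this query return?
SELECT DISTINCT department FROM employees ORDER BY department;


All 'department' values (row order): Research, Engineering, HR, Sales, Sales, Legal, Design, Finance
Removing duplicates leaves 7 unique value(s).

7 values:
Design
Engineering
Finance
HR
Legal
Research
Sales


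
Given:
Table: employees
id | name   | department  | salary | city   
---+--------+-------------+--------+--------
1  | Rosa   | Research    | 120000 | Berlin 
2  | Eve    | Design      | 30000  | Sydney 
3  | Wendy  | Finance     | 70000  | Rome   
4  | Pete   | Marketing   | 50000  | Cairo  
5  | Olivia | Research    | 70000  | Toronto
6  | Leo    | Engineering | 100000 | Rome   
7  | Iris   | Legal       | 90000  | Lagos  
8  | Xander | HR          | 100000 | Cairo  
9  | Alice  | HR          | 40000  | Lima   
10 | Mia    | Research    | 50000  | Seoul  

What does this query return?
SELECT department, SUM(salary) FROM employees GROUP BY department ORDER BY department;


Summing salary within each department:
  Design: 30000 = 30000
  Engineering: 100000 = 100000
  Finance: 70000 = 70000
  HR: 100000 + 40000 = 140000
  Legal: 90000 = 90000
  Marketing: 50000 = 50000
  Research: 120000 + 70000 + 50000 = 240000


7 groups:
Design, 30000
Engineering, 100000
Finance, 70000
HR, 140000
Legal, 90000
Marketing, 50000
Research, 240000


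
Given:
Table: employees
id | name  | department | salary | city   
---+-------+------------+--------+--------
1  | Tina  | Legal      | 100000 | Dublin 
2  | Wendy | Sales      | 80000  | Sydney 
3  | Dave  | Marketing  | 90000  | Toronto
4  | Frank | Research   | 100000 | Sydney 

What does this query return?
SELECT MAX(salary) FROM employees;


Salaries: 100000, 80000, 90000, 100000
MAX = 100000

100000


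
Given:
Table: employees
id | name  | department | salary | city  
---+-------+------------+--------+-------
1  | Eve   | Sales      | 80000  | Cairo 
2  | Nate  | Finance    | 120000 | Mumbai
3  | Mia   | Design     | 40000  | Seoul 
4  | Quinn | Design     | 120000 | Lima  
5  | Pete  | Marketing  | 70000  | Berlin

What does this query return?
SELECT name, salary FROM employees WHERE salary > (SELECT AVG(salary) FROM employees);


Subquery: AVG(salary) = 86000.0
Filtering: salary > 86000.0
  Nate (120000) -> MATCH
  Quinn (120000) -> MATCH


2 rows:
Nate, 120000
Quinn, 120000


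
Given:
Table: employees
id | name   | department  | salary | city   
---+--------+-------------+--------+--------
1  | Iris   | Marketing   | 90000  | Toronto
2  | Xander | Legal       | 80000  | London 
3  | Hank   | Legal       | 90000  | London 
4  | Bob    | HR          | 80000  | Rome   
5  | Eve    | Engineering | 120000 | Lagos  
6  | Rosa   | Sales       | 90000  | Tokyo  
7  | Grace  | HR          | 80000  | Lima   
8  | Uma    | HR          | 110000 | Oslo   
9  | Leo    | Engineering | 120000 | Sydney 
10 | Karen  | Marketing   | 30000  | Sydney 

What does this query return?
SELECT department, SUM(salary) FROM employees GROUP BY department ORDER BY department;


Summing salary within each department:
  Engineering: 120000 + 120000 = 240000
  HR: 80000 + 80000 + 110000 = 270000
  Legal: 80000 + 90000 = 170000
  Marketing: 90000 + 30000 = 120000
  Sales: 90000 = 90000


5 groups:
Engineering, 240000
HR, 270000
Legal, 170000
Marketing, 120000
Sales, 90000


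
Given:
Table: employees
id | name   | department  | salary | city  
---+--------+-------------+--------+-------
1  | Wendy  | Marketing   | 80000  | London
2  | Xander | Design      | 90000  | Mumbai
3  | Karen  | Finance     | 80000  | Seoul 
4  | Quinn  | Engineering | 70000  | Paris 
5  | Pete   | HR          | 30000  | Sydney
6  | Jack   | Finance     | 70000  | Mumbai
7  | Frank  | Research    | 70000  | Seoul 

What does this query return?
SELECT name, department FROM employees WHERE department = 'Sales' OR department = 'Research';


Filtering: department = 'Sales' OR 'Research'
Matching: 1 rows

1 rows:
Frank, Research


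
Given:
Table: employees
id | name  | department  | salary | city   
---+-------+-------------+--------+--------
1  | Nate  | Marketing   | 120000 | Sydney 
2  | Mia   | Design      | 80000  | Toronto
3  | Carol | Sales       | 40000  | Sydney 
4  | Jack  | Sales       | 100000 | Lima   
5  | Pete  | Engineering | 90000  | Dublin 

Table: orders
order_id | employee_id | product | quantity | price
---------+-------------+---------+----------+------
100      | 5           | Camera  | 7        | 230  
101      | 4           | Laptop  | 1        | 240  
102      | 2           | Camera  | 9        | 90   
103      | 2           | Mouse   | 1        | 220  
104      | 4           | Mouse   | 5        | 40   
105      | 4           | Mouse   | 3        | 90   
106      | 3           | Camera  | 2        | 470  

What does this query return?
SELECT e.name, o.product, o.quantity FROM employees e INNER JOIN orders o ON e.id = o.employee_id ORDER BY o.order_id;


Joining employees.id = orders.employee_id:
  employee Pete (id=5) -> order Camera
  employee Jack (id=4) -> order Laptop
  employee Mia (id=2) -> order Camera
  employee Mia (id=2) -> order Mouse
  employee Jack (id=4) -> order Mouse
  employee Jack (id=4) -> order Mouse
  employee Carol (id=3) -> order Camera


7 rows:
Pete, Camera, 7
Jack, Laptop, 1
Mia, Camera, 9
Mia, Mouse, 1
Jack, Mouse, 5
Jack, Mouse, 3
Carol, Camera, 2


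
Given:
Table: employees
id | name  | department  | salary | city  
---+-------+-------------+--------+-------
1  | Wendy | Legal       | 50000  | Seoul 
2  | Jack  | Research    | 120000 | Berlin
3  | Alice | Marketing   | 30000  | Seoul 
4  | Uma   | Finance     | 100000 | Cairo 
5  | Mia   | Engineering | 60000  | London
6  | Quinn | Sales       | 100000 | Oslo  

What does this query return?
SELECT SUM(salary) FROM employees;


SUM(salary) = 50000 + 120000 + 30000 + 100000 + 60000 + 100000 = 460000

460000


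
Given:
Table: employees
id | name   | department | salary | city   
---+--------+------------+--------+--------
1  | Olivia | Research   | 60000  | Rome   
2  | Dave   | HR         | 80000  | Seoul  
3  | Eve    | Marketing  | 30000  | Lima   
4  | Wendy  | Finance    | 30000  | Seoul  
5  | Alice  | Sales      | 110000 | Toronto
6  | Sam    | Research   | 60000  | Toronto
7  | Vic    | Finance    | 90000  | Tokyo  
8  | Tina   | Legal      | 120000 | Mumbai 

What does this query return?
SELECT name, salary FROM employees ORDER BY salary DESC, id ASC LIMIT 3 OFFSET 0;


Sort by salary DESC (id ASC tiebreak), then skip 0 and take 3
Rows 1 through 3

3 rows:
Tina, 120000
Alice, 110000
Vic, 90000


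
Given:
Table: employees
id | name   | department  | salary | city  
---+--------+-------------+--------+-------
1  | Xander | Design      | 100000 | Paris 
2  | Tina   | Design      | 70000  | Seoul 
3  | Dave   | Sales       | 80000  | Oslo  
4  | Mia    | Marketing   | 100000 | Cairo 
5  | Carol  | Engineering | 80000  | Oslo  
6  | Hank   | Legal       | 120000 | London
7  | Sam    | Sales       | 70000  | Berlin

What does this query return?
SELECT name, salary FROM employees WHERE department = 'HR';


Filtering: department = 'HR'
Matching rows: 0

Empty result set (0 rows)


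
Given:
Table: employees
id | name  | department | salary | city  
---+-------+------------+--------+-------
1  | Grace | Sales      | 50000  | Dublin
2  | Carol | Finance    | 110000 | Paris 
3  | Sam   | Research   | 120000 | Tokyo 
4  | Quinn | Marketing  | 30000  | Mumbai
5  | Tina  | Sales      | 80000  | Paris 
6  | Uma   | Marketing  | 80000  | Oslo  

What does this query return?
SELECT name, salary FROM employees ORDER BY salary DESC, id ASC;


Sorting by salary DESC, then id ASC for ties

6 rows:
Sam, 120000
Carol, 110000
Tina, 80000
Uma, 80000
Grace, 50000
Quinn, 30000


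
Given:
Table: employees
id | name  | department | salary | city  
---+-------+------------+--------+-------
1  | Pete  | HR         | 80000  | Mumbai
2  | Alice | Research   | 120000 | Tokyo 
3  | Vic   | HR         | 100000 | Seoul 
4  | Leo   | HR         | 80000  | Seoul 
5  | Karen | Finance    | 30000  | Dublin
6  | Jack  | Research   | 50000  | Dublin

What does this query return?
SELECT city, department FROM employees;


Projecting columns: city, department

6 rows:
Mumbai, HR
Tokyo, Research
Seoul, HR
Seoul, HR
Dublin, Finance
Dublin, Research


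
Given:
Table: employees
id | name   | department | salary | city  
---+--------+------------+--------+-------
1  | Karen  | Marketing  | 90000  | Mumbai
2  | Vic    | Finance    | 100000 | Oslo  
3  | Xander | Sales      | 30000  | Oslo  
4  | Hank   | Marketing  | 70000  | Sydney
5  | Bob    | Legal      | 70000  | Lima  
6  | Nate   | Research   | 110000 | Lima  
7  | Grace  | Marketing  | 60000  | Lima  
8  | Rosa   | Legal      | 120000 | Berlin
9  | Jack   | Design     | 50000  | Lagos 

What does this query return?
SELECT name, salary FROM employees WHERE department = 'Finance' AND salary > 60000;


Filtering: department = 'Finance' AND salary > 60000
Matching: 1 rows

1 rows:
Vic, 100000


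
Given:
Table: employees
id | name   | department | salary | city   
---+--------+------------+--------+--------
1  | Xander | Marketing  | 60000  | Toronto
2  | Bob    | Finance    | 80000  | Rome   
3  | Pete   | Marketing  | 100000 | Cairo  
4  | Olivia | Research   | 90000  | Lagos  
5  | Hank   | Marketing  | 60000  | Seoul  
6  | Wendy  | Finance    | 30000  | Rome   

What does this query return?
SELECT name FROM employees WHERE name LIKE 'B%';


LIKE 'B%' matches names starting with 'B'
Matching: 1

1 rows:
Bob


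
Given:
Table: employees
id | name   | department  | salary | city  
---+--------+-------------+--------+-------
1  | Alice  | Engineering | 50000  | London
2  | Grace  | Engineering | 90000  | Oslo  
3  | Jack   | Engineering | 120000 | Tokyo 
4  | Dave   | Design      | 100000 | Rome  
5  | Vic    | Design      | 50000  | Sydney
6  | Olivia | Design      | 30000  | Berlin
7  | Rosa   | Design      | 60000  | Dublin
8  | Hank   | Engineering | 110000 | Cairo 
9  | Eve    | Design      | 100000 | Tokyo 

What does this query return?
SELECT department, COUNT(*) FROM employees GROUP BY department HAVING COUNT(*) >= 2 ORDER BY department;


Groups with count >= 2:
  Design: 5 -> PASS
  Engineering: 4 -> PASS


2 groups:
Design, 5
Engineering, 4


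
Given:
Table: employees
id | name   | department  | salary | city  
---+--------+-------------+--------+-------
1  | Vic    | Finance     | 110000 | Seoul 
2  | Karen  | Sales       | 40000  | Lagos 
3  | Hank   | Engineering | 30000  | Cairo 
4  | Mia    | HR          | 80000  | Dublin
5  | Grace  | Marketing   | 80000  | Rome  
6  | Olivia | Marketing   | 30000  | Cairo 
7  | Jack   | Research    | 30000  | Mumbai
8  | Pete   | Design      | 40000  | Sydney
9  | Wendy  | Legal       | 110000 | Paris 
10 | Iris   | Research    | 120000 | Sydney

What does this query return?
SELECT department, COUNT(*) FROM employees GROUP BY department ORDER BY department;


Assigning each row to its department group:
  Vic -> Finance
  Karen -> Sales
  Hank -> Engineering
  Mia -> HR
  Grace -> Marketing
  Olivia -> Marketing
  Jack -> Research
  Pete -> Design
  Wendy -> Legal
  Iris -> Research


8 groups:
Design, 1
Engineering, 1
Finance, 1
HR, 1
Legal, 1
Marketing, 2
Research, 2
Sales, 1


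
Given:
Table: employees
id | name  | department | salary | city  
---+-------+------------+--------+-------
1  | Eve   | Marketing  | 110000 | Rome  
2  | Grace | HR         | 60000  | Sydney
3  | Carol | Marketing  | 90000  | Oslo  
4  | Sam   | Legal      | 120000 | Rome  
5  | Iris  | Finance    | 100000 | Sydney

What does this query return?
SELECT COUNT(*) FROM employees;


COUNT(*) counts all rows

5


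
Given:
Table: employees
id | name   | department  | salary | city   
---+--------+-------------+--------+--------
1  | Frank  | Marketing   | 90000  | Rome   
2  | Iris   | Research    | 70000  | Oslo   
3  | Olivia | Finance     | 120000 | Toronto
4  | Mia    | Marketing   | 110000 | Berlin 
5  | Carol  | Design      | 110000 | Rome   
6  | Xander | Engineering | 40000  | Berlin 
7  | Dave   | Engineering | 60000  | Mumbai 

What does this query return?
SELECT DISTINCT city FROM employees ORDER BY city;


All 'city' values (row order): Rome, Oslo, Toronto, Berlin, Rome, Berlin, Mumbai
Removing duplicates leaves 5 unique value(s).

5 values:
Berlin
Mumbai
Oslo
Rome
Toronto


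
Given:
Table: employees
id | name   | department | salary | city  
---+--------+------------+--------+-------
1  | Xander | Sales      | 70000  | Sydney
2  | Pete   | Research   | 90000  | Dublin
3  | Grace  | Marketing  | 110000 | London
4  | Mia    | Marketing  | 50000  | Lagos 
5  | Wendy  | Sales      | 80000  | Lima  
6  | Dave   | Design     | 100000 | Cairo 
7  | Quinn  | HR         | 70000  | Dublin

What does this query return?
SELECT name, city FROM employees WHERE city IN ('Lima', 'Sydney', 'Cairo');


Filtering: city IN ('Lima', 'Sydney', 'Cairo')
Matching: 3 rows

3 rows:
Xander, Sydney
Wendy, Lima
Dave, Cairo


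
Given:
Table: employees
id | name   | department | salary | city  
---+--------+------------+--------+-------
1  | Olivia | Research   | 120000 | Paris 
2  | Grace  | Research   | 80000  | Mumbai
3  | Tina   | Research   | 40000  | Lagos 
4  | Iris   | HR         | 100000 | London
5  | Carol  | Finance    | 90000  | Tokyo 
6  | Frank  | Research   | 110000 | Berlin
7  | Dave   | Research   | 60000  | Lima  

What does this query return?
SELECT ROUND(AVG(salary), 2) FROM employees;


SUM(salary) = 600000
COUNT = 7
ROUND(AVG, 2) = ROUND(600000 / 7, 2) = 85714.29

85714.29


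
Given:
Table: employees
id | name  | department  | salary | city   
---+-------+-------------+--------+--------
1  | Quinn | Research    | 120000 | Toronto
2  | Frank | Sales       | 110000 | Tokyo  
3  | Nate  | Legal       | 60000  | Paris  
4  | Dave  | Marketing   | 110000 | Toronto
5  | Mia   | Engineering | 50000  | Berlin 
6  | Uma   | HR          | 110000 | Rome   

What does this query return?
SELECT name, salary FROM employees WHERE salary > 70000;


Filtering: salary > 70000
Matching: 4 rows

4 rows:
Quinn, 120000
Frank, 110000
Dave, 110000
Uma, 110000


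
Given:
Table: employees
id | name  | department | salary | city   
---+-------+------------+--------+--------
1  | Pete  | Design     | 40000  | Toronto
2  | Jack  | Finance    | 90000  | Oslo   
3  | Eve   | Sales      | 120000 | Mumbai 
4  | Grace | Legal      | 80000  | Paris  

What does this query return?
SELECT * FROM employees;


SELECT * returns all 4 rows with all columns

4 rows:
1, Pete, Design, 40000, Toronto
2, Jack, Finance, 90000, Oslo
3, Eve, Sales, 120000, Mumbai
4, Grace, Legal, 80000, Paris


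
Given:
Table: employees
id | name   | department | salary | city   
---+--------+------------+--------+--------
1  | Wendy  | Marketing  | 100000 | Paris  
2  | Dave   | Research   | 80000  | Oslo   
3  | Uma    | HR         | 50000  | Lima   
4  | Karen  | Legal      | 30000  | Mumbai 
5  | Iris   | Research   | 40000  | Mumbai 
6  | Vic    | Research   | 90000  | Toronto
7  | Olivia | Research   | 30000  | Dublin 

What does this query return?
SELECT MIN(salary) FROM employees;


Salaries: 100000, 80000, 50000, 30000, 40000, 90000, 30000
MIN = 30000

30000


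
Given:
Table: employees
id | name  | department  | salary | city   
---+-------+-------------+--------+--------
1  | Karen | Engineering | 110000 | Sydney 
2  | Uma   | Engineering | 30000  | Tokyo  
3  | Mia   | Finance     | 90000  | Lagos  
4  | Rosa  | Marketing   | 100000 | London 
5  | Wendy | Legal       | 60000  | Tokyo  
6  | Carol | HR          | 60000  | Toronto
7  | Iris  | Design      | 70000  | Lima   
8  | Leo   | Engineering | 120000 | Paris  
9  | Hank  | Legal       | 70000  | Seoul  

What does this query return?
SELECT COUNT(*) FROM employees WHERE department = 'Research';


Counting rows where department = 'Research'


0


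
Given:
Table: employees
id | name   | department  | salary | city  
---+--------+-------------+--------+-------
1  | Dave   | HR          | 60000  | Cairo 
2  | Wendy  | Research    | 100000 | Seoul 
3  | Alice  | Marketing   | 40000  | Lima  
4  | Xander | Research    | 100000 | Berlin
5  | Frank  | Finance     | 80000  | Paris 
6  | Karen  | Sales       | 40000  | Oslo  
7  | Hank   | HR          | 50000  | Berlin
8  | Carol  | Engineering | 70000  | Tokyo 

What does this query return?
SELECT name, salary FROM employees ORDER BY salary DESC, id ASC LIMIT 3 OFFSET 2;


Sort by salary DESC (id ASC tiebreak), then skip 2 and take 3
Rows 3 through 5

3 rows:
Frank, 80000
Carol, 70000
Dave, 60000


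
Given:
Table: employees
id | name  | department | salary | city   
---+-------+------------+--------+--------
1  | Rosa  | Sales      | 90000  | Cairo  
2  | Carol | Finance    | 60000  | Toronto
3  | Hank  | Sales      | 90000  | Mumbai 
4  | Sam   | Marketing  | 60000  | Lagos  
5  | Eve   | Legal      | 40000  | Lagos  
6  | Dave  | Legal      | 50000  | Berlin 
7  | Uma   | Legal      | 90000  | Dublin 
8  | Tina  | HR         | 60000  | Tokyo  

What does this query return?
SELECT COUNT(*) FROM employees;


COUNT(*) counts all rows

8


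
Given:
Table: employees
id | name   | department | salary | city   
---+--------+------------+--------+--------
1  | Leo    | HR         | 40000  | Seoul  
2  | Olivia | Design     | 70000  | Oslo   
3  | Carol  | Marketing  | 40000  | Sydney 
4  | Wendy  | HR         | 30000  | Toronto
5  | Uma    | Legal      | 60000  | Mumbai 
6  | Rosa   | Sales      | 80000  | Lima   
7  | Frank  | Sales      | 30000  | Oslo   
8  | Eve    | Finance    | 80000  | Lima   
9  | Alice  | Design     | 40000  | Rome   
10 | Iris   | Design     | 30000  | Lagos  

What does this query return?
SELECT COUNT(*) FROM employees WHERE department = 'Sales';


Counting rows where department = 'Sales'
  Rosa -> MATCH
  Frank -> MATCH


2


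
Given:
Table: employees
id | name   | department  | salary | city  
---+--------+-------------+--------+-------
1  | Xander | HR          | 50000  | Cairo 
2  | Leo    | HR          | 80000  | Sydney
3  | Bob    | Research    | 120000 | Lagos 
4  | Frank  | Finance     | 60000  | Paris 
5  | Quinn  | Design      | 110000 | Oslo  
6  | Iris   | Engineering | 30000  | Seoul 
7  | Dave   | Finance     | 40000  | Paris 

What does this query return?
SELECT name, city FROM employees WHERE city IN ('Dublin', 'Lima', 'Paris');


Filtering: city IN ('Dublin', 'Lima', 'Paris')
Matching: 2 rows

2 rows:
Frank, Paris
Dave, Paris


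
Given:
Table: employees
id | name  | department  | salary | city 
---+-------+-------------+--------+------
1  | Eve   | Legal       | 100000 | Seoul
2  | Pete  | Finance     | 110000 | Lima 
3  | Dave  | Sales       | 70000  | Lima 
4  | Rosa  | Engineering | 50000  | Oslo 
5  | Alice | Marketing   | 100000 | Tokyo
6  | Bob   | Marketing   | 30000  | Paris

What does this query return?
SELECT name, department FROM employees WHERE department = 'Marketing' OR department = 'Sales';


Filtering: department = 'Marketing' OR 'Sales'
Matching: 3 rows

3 rows:
Dave, Sales
Alice, Marketing
Bob, Marketing


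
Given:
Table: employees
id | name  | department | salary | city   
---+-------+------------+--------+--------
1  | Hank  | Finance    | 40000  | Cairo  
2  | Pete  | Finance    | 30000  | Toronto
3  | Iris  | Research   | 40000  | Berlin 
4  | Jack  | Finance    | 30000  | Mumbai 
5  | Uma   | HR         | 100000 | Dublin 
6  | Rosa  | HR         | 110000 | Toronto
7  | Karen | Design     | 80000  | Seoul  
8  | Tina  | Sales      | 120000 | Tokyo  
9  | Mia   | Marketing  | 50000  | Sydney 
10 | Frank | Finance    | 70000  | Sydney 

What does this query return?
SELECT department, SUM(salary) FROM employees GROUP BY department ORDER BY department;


Summing salary within each department:
  Design: 80000 = 80000
  Finance: 40000 + 30000 + 30000 + 70000 = 170000
  HR: 100000 + 110000 = 210000
  Marketing: 50000 = 50000
  Research: 40000 = 40000
  Sales: 120000 = 120000


6 groups:
Design, 80000
Finance, 170000
HR, 210000
Marketing, 50000
Research, 40000
Sales, 120000


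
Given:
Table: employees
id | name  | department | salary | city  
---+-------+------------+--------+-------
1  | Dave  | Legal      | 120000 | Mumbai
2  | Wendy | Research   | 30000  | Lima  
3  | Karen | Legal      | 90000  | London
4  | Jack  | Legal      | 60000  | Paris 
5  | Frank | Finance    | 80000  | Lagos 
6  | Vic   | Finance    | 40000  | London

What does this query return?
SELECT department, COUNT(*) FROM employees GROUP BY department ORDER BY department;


Assigning each row to its department group:
  Dave -> Legal
  Wendy -> Research
  Karen -> Legal
  Jack -> Legal
  Frank -> Finance
  Vic -> Finance


3 groups:
Finance, 2
Legal, 3
Research, 1


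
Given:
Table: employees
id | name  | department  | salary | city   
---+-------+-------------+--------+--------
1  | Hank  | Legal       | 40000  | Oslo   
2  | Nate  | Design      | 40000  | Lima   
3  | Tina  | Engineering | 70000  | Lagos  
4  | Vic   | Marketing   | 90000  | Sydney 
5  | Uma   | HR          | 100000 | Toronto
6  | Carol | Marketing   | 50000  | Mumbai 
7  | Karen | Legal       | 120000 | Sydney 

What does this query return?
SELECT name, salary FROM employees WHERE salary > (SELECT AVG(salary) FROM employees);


Subquery: AVG(salary) = 72857.14
Filtering: salary > 72857.14
  Vic (90000) -> MATCH
  Uma (100000) -> MATCH
  Karen (120000) -> MATCH


3 rows:
Vic, 90000
Uma, 100000
Karen, 120000


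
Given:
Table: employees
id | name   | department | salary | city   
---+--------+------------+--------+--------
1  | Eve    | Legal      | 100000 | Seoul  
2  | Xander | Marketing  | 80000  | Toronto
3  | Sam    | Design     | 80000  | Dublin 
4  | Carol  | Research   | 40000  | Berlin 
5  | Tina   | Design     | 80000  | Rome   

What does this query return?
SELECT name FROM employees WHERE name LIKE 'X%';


LIKE 'X%' matches names starting with 'X'
Matching: 1

1 rows:
Xander


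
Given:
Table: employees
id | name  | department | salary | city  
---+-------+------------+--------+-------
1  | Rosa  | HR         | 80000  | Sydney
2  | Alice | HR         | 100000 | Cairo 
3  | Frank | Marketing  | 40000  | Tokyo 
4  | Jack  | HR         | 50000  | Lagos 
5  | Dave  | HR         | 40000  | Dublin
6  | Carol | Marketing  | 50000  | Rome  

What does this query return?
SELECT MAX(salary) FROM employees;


Salaries: 80000, 100000, 40000, 50000, 40000, 50000
MAX = 100000

100000


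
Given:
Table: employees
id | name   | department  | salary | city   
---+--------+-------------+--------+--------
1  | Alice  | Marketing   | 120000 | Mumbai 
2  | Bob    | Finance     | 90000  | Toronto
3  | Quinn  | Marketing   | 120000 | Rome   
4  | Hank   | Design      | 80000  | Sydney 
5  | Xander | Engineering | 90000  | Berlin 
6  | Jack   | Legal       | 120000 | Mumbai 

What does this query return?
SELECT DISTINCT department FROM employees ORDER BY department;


All 'department' values (row order): Marketing, Finance, Marketing, Design, Engineering, Legal
Removing duplicates leaves 5 unique value(s).

5 values:
Design
Engineering
Finance
Legal
Marketing


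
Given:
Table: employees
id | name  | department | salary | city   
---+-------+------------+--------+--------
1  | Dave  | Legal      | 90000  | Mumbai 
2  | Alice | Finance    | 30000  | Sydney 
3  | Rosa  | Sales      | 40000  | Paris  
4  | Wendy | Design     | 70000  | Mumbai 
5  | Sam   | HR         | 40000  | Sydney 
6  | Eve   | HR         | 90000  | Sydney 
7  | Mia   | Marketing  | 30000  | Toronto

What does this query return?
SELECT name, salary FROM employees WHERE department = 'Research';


Filtering: department = 'Research'
Matching rows: 0

Empty result set (0 rows)


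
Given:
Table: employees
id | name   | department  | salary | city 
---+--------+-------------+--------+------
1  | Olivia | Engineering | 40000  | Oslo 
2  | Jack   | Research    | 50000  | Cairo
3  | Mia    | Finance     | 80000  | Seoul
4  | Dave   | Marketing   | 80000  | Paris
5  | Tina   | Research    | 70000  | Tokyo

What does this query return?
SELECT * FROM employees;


SELECT * returns all 5 rows with all columns

5 rows:
1, Olivia, Engineering, 40000, Oslo
2, Jack, Research, 50000, Cairo
3, Mia, Finance, 80000, Seoul
4, Dave, Marketing, 80000, Paris
5, Tina, Research, 70000, Tokyo


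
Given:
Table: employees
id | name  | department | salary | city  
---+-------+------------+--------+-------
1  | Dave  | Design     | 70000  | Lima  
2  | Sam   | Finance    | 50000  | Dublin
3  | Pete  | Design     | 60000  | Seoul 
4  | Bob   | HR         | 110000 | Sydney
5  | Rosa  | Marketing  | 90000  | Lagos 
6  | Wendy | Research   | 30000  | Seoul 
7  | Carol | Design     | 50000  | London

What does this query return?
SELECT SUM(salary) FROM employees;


SUM(salary) = 70000 + 50000 + 60000 + 110000 + 90000 + 30000 + 50000 = 460000

460000


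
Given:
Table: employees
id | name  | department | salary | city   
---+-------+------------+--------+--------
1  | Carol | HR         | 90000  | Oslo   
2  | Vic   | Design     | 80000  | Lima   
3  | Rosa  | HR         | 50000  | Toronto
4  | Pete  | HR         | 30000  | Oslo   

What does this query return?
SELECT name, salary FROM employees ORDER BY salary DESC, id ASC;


Sorting by salary DESC, then id ASC for ties

4 rows:
Carol, 90000
Vic, 80000
Rosa, 50000
Pete, 30000


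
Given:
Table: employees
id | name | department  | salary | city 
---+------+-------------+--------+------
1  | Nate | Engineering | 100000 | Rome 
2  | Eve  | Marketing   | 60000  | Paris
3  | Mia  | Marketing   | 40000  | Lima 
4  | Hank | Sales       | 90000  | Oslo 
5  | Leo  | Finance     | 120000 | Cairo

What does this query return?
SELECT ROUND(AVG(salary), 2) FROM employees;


SUM(salary) = 410000
COUNT = 5
ROUND(AVG, 2) = ROUND(410000 / 5, 2) = 82000.0

82000.0


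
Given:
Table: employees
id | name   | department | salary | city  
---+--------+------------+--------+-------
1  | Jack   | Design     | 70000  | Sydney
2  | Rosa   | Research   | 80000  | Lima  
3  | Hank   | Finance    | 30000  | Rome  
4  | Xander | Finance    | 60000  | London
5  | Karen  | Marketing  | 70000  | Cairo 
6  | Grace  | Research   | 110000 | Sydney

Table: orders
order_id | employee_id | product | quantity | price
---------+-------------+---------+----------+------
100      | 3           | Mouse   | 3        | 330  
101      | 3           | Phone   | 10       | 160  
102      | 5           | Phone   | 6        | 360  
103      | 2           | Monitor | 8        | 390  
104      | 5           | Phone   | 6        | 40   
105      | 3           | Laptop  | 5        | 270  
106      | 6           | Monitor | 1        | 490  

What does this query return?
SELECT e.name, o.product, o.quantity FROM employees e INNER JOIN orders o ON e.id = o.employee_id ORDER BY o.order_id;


Joining employees.id = orders.employee_id:
  employee Hank (id=3) -> order Mouse
  employee Hank (id=3) -> order Phone
  employee Karen (id=5) -> order Phone
  employee Rosa (id=2) -> order Monitor
  employee Karen (id=5) -> order Phone
  employee Hank (id=3) -> order Laptop
  employee Grace (id=6) -> order Monitor


7 rows:
Hank, Mouse, 3
Hank, Phone, 10
Karen, Phone, 6
Rosa, Monitor, 8
Karen, Phone, 6
Hank, Laptop, 5
Grace, Monitor, 1
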